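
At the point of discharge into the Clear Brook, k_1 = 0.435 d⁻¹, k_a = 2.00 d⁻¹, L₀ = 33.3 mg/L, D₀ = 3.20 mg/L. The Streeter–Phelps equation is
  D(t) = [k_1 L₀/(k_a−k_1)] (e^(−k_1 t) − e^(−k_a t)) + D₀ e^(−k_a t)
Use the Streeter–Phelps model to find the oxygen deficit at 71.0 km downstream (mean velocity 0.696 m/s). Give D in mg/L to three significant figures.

D ≈ 4.97 mg/L

Travel time t = x/v = 71.0 km / (0.696 m/s) = 71000 m / 0.696 m/s = 102000 s = 1.181 d.
k_1 L₀/(k_a−k_1) = 0.435×33.3/(2.00−0.435) = 14.49/1.565 = 9.256 mg/L.
e^(−k_1 t) = e^(−0.435×1.181) = 0.5983; e^(−k_a t) = e^(−2.00×1.181) = 0.09429.
D = 9.256 × (0.5983 − 0.09429) + 3.20 × 0.09429 = 4.665 + 0.3017 = 4.967 mg/L.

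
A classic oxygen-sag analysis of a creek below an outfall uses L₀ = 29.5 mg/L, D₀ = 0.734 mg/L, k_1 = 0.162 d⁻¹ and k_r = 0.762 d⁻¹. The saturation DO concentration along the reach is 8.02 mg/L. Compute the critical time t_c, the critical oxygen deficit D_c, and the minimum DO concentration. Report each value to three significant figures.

t_c ≈ 2.42 d; D_c ≈ 4.24 mg/L; min DO ≈ 3.78 mg/L

t_c = [1/(k_r−k_1)] ln[(k_r/k_1)(1 − D₀(k_r−k_1)/(k_1 L₀))]
= [1/(0.762−0.162)] ln[(0.762/0.162)(1 − 0.734×0.6000/(0.162×29.5))]
= (1/0.6000) ln[4.704 × 0.9078] = 1.667 × ln(4.270) = 1.667 × 1.452 = 2.419 d.
L(t_c) = L₀ e^(−k_1 t_c) = 29.5 × 0.6757 = 19.93 mg/L, and at the critical point k_r D_c = k_1 L, so D_c = (0.162/0.762) × 19.93 = 4.238 mg/L.
Minimum DO = C_s − D_c = 8.02 − 4.238 = 3.782 mg/L.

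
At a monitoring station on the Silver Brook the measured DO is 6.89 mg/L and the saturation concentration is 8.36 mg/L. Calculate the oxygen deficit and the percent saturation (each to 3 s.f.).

D ≈ 1.47 mg/L; 82.4 % saturation

D = C_s − C = 8.36 − 6.89 = 1.47 mg/L.
% saturation = 6.89/8.36 × 100 = 82.4 %.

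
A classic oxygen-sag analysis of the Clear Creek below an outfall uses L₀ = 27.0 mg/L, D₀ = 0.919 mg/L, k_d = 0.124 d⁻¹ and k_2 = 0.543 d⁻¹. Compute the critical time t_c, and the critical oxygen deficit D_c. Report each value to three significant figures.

t_c ≈ 3.23 d; D_c ≈ 4.13 mg/L

With k_2/k_d = 4.379 and 1 − D₀(k_2−k_d)/(k_d L₀) = 0.8850,
t_c = ln(4.379 × 0.8850) / (0.543 − 0.124) = ln(3.875) / 0.4190 = 1.355/0.4190 = 3.233 d.
D_c = (k_d/k_2) L₀ e^(−k_d t_c) = (0.124/0.543) × 27.0 × e^(−0.124×3.233) = 0.2284 × 27.0 × 0.6697 = 4.129 mg/L.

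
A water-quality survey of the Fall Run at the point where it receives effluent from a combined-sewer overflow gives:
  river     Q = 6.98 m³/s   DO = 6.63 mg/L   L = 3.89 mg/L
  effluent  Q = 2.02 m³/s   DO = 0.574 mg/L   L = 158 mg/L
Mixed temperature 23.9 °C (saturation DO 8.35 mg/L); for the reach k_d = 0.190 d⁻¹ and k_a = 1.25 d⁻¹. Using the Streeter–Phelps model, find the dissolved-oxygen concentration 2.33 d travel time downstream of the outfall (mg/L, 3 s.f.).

Mixed DO = (6.98×6.63 + 2.02×0.574)/(6.98+2.02) = 47.44/9.000 = 5.271 mg/L.
Mixed L₀ = (6.98×3.89 + 2.02×158)/(9.000) = 346.3/9.000 = 38.48 mg/L.
Initial deficit D₀ = C_s − DO₀ = 8.35 − 5.271 = 3.079 mg/L.
D(2.33) = [0.190×38.48/(1.25−0.190)](e^(−0.190×2.33) − e^(−1.25×2.33)) + 3.079 e^(−1.25×2.33)
= 6.897 × (0.6423 − 0.05434) + 3.079 × 0.05434 = 4.223 mg/L.
DO = 8.35 − 4.223 = 4.127 mg/L.

DO ≈ 4.13 mg/L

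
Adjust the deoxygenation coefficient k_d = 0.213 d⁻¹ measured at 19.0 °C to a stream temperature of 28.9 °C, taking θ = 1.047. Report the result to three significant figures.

k_d ≈ 0.336 d⁻¹

k_d(T₂) = k_d(T₁) · θ^(T₂−T₁) = 0.213 × 1.047^(28.9−19.0)
= 0.213 × 1.047^9.90 = 0.213 × 1.576 = 0.3356 d⁻¹.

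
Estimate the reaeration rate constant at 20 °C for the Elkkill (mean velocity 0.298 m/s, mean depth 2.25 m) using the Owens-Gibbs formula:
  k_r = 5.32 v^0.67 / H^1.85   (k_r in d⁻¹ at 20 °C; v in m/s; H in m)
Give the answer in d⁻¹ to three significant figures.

k_r = 5.32 × 0.298^0.67 / 2.25^1.85 = 5.32 × 0.4443 / 4.483 = 0.5273 d⁻¹.

k_r ≈ 0.527 d⁻¹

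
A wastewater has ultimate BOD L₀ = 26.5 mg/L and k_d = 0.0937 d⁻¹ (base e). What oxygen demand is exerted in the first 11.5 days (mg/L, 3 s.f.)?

y ≈ 17.5 mg/L

y_t = L₀(1 − e^(−k_d t)) = 26.5 × (1 − e^(−0.0937×11.5))
= 26.5 × (1 − 0.3404) = 26.5 × 0.6596 = 17.48 mg/L.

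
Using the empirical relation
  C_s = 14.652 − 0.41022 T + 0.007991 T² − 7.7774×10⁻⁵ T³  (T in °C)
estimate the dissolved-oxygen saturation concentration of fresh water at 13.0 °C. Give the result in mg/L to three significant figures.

C_s ≈ 10.5 mg/L

C_s = 14.652 − 0.41022×13.0 + 0.007991×13.0² − 7.7774×10⁻⁵×13.0³ = 10.50 mg/L.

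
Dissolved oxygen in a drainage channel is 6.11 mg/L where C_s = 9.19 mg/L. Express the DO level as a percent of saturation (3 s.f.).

66.5 % saturation

% saturation = C/C_s × 100 = 6.11/9.19 × 100 = 66.5 %.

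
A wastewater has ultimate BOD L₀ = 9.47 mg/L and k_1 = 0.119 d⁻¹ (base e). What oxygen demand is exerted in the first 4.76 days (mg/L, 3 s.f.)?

y_t = L₀(1 − e^(−k_1 t)) = 9.47 × (1 − e^(−0.119×4.76))
= 9.47 × (1 − 0.5675) = 9.47 × 0.4325 = 4.095 mg/L.

y ≈ 4.10 mg/L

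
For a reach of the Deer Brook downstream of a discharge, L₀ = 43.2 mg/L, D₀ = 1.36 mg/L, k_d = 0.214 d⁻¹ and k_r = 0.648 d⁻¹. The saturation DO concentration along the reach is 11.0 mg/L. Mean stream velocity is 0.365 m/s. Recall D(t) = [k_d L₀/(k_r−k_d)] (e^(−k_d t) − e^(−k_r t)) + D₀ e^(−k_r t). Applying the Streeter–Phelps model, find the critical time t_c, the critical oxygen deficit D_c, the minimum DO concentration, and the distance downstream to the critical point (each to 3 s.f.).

t_c ≈ 2.40 d; D_c ≈ 8.53 mg/L; min DO ≈ 2.47 mg/L; x_c ≈ 75.7 km

With k_r/k_d = 3.028 and 1 − D₀(k_r−k_d)/(k_d L₀) = 0.9362,
t_c = ln(3.028 × 0.9362) / (0.648 − 0.214) = ln(2.835) / 0.4340 = 1.042/0.4340 = 2.401 d.
L(t_c) = L₀ e^(−k_d t_c) = 43.2 × 0.5982 = 25.84 mg/L, and at the critical point k_r D_c = k_d L, so D_c = (0.214/0.648) × 25.84 = 8.535 mg/L.
Minimum DO = C_s − D_c = 11.0 − 8.535 = 2.465 mg/L.
x_c = v t_c = 0.365 m/s × 2.401 d × 86400 s/d = 75710 m ≈ 75.7 km.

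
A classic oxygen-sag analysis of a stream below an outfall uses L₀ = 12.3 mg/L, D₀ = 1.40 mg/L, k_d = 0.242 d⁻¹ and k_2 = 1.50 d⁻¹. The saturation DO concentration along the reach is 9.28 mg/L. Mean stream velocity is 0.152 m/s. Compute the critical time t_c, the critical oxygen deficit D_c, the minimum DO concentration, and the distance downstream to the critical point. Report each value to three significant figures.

At the critical point dD/dt = 0, so k_d L₀ e^(−k_d t) = k_2 D. Substituting D(t) from the Streeter–Phelps equation and solving for t gives
t_c = ln[(k_2/k_d)(1 − D₀(k_2−k_d)/(k_d L₀))] / (k_2−k_d).
Here k_2−k_d = 1.258 d⁻¹ and 1 − D₀(k_2−k_d)/(k_d L₀) = 1 − 1.40×1.258/(0.242×12.3) = 0.4083, so
t_c = ln(6.198 × 0.4083) / 1.258 = 0.9286 / 1.258 = 0.7381 d.
D_c = (k_d/k_2) L₀ e^(−k_d t_c) = (0.242/1.50) × 12.3 × e^(−0.242×0.7381) = 0.1613 × 12.3 × 0.8364 = 1.660 mg/L.
Minimum DO = C_s − D_c = 9.28 − 1.660 = 7.620 mg/L.
x_c = v t_c = 0.152 m/s × 0.7381 d × 86400 s/d = 9694 m ≈ 9.69 km.

t_c ≈ 0.738 d; D_c ≈ 1.66 mg/L; min DO ≈ 7.62 mg/L; x_c ≈ 9.69 km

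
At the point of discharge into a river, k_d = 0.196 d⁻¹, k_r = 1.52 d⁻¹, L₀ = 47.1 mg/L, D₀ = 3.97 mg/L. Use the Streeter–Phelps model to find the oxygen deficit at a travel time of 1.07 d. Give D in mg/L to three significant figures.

k_d L₀/(k_r−k_d) = 0.196×47.1/(1.52−0.196) = 9.232/1.324 = 6.973 mg/L.
e^(−k_d t) = e^(−0.196×1.070) = 0.8108; e^(−k_r t) = e^(−1.52×1.070) = 0.1966.
D = 6.973 × (0.8108 − 0.1966) + 3.97 × 0.1966 = 4.282 + 0.7806 = 5.063 mg/L.

D ≈ 5.06 mg/L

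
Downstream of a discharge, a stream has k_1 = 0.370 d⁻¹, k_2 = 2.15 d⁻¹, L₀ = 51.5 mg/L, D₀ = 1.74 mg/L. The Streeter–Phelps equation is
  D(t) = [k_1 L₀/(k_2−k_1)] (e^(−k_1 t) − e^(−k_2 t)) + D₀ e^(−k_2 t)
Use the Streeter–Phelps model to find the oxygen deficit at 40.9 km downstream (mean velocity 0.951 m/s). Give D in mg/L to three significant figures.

D ≈ 5.83 mg/L

Travel time t = x/v = 40.9 km / (0.951 m/s) = 40900 m / 0.951 m/s = 43010 s = 0.4978 d.
k_1 L₀/(k_2−k_1) = 0.370×51.5/(2.15−0.370) = 19.05/1.780 = 10.71 mg/L.
e^(−k_1 t) = e^(−0.370×0.4978) = 0.8318; e^(−k_2 t) = e^(−2.15×0.4978) = 0.3429.
D = 10.71 × (0.8318 − 0.3429) + 1.74 × 0.3429 = 5.233 + 0.5967 = 5.830 mg/L.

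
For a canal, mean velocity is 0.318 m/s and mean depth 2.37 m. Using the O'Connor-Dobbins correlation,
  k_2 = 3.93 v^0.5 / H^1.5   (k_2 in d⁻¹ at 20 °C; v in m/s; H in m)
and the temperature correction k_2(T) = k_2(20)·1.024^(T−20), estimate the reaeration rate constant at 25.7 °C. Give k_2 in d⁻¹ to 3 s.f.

k_2(20) = 3.93 × 0.318^0.5 / 2.37^1.5 = 3.93 × 0.5639 / 3.649 = 0.6074 d⁻¹.
k_2(25.7) = 0.6074 × 1.024^(25.7−20) = 0.6074 × 1.145 = 0.6953 d⁻¹.

k_2 ≈ 0.695 d⁻¹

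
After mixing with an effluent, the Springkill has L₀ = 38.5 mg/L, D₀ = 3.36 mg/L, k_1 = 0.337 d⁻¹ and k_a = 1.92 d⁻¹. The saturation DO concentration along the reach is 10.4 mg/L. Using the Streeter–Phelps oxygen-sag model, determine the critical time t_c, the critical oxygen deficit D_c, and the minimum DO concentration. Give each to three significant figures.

t_c ≈ 0.766 d; D_c ≈ 5.22 mg/L; min DO ≈ 5.18 mg/L

t_c = [1/(k_a−k_1)] ln[(k_a/k_1)(1 − D₀(k_a−k_1)/(k_1 L₀))]
= [1/(1.92−0.337)] ln[(1.92/0.337)(1 − 3.36×1.583/(0.337×38.5))]
= (1/1.583) ln[5.697 × 0.5901] = 0.6317 × ln(3.362) = 0.6317 × 1.212 = 0.7659 d.
L(t_c) = L₀ e^(−k_1 t_c) = 38.5 × 0.7725 = 29.74 mg/L, and at the critical point k_a D_c = k_1 L, so D_c = (0.337/1.92) × 29.74 = 5.220 mg/L.
Minimum DO = C_s − D_c = 10.4 − 5.220 = 5.180 mg/L.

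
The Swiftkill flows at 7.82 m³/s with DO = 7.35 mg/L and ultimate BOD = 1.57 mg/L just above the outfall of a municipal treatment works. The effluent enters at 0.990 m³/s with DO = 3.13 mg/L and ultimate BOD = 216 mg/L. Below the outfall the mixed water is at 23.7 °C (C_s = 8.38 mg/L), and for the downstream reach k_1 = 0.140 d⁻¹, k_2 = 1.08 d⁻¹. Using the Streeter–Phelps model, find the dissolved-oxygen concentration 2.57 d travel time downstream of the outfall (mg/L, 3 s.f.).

Mixed DO = (7.82×7.35 + 0.990×3.13)/(7.82+0.990) = 60.58/8.810 = 6.876 mg/L.
Mixed L₀ = (7.82×1.57 + 0.990×216)/(8.810) = 226.1/8.810 = 25.67 mg/L.
Initial deficit D₀ = C_s − DO₀ = 8.38 − 6.876 = 1.504 mg/L.
D(2.57) = [0.140×25.67/(1.08−0.140)](e^(−0.140×2.57) − e^(−1.08×2.57)) + 1.504 e^(−1.08×2.57)
= 3.823 × (0.6978 − 0.06231) + 1.504 × 0.06231 = 2.523 mg/L.
DO = 8.38 − 2.523 = 5.857 mg/L.

DO ≈ 5.86 mg/L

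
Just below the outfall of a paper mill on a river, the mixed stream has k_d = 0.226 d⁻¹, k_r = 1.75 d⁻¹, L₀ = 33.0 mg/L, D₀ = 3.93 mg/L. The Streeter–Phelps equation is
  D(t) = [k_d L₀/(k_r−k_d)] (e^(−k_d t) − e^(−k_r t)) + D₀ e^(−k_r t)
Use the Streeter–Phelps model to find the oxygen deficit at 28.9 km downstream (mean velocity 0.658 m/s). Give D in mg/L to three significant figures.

Travel time t = x/v = 28.9 km / (0.658 m/s) = 28900 m / 0.658 m/s = 43920 s = 0.5083 d.
k_d L₀/(k_r−k_d) = 0.226×33.0/(1.75−0.226) = 7.458/1.524 = 4.894 mg/L.
e^(−k_d t) = e^(−0.226×0.5083) = 0.8915; e^(−k_r t) = e^(−1.75×0.5083) = 0.4108.
D = 4.894 × (0.8915 − 0.4108) + 3.93 × 0.4108 = 2.352 + 1.615 = 3.967 mg/L.

D ≈ 3.97 mg/L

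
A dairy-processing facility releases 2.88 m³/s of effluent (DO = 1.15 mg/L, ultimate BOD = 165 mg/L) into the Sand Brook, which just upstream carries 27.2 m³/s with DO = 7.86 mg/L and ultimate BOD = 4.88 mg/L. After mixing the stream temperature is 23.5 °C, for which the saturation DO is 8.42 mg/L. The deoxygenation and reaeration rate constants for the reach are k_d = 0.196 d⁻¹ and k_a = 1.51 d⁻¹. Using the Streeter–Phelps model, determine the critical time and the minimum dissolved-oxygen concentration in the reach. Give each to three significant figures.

t_c ≈ 1.17 d; minimum DO ≈ 6.33 mg/L

Mixed DO = (27.2×7.86 + 2.88×1.15)/(27.2+2.88) = 217.1/30.08 = 7.218 mg/L.
Mixed L₀ = (27.2×4.88 + 2.88×165)/(30.08) = 607.9/30.08 = 20.21 mg/L.
Initial deficit D₀ = C_s − DO₀ = 8.42 − 7.218 = 1.202 mg/L.
t_c = (1/1.314) ln[(1.51/0.196)(1 − 1.202×1.314/(0.196×20.21))] = 0.7610 × ln(4.631) = 1.167 d.
D_c = (0.196/1.51) × 20.21 × e^(−0.196×1.167) = 0.1298 × 20.21 × 0.7956 = 2.087 mg/L.
Minimum DO = 8.42 − 2.087 = 6.333 mg/L.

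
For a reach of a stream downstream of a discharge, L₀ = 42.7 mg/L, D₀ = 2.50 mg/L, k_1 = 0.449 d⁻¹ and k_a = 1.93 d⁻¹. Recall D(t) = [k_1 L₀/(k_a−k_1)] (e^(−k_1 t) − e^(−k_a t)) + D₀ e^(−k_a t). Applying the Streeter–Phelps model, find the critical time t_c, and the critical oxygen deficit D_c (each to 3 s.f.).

t_c ≈ 0.840 d; D_c ≈ 6.81 mg/L

With k_a/k_1 = 4.298 and 1 − D₀(k_a−k_1)/(k_1 L₀) = 0.8069,
t_c = ln(4.298 × 0.8069) / (1.93 − 0.449) = ln(3.468) / 1.481 = 1.244/1.481 = 0.8398 d.
D_c = (k_1/k_a) L₀ e^(−k_1 t_c) = (0.449/1.93) × 42.7 × e^(−0.449×0.8398) = 0.2326 × 42.7 × 0.6859 = 6.813 mg/L.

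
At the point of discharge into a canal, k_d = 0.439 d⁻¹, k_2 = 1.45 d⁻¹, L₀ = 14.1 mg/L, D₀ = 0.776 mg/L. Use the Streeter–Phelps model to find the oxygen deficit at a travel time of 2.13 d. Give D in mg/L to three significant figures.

D ≈ 2.16 mg/L

k_d L₀/(k_2−k_d) = 0.439×14.1/(1.45−0.439) = 6.190/1.011 = 6.123 mg/L.
e^(−k_d t) = e^(−0.439×2.130) = 0.3926; e^(−k_2 t) = e^(−1.45×2.130) = 0.04557.
D = 6.123 × (0.3926 − 0.04557) + 0.776 × 0.04557 = 2.124 + 0.03536 = 2.160 mg/L.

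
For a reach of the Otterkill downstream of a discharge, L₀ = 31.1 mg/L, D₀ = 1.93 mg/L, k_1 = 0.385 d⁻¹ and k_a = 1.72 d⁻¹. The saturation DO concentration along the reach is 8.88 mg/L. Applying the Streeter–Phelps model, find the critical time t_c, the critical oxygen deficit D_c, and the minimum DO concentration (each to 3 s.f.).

t_c ≈ 0.940 d; D_c ≈ 4.85 mg/L; min DO ≈ 4.03 mg/L

With k_a/k_1 = 4.468 and 1 − D₀(k_a−k_1)/(k_1 L₀) = 0.7848,
t_c = ln(4.468 × 0.7848) / (1.72 − 0.385) = ln(3.506) / 1.335 = 1.255/1.335 = 0.9397 d.
D_c = (k_1/k_a) L₀ e^(−k_1 t_c) = (0.385/1.72) × 31.1 × e^(−0.385×0.9397) = 0.2238 × 31.1 × 0.6964 = 4.848 mg/L.
Minimum DO = C_s − D_c = 8.88 − 4.848 = 4.032 mg/L.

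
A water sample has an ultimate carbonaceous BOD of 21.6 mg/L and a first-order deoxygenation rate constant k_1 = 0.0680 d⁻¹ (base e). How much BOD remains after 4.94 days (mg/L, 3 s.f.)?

L_t = L₀ e^(−k_1 t) = 21.6 × e^(−0.0680×4.94) = 21.6 × 0.7147 = 15.44 mg/L.

L ≈ 15.4 mg/L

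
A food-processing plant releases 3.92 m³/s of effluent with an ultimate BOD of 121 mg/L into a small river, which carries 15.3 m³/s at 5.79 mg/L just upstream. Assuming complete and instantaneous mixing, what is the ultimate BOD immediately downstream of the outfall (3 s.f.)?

29.3 mg/L

Flow-weighted mixing: C = (Q_r C_r + Q_w C_w)/(Q_r + Q_w)
= (15.3×5.79 + 3.92×121)/(15.3 + 3.92) = 562.9/19.22 = 29.29 mg/L.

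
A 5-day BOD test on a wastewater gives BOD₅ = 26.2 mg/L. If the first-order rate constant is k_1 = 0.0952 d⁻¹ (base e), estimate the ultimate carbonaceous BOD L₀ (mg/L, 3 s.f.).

L₀ ≈ 69.2 mg/L

BOD₅ = L₀(1 − e^(−5k_1)) ⇒ L₀ = BOD₅ / (1 − e^(−5×0.0952))
= 26.2 / (1 − 0.6213) = 26.2 / 0.3787 = 69.18 mg/L.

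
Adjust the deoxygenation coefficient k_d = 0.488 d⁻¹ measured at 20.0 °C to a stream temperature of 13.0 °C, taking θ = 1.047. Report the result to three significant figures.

k_d(T₂) = k_d(T₁) · θ^(T₂−T₁) = 0.488 × 1.047^(13.0−20.0)
= 0.488 × 1.047^-7.00 = 0.488 × 0.7251 = 0.3538 d⁻¹.

k_d ≈ 0.354 d⁻¹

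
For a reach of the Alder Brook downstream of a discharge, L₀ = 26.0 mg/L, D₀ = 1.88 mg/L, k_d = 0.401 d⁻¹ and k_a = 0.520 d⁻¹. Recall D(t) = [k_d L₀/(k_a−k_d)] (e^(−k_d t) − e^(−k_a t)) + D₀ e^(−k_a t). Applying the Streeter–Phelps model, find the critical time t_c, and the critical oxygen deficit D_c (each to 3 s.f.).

t_c = [1/(k_a−k_d)] ln[(k_a/k_d)(1 − D₀(k_a−k_d)/(k_d L₀))]
= [1/(0.520−0.401)] ln[(0.520/0.401)(1 − 1.88×0.1190/(0.401×26.0))]
= (1/0.1190) ln[1.297 × 0.9785] = 8.403 × ln(1.269) = 8.403 × 0.2382 = 2.001 d.
L(t_c) = L₀ e^(−k_d t_c) = 26.0 × 0.4482 = 11.65 mg/L, and at the critical point k_a D_c = k_d L, so D_c = (0.401/0.520) × 11.65 = 8.986 mg/L.

t_c ≈ 2.00 d; D_c ≈ 8.99 mg/L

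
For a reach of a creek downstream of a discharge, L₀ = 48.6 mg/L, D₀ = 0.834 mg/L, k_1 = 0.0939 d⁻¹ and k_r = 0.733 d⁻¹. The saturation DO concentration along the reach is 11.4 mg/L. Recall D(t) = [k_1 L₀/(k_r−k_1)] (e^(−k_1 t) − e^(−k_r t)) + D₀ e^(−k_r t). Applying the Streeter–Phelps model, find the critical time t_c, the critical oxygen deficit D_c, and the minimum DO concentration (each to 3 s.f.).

t_c ≈ 3.02 d; D_c ≈ 4.69 mg/L; min DO ≈ 6.71 mg/L

At the critical point dD/dt = 0, so k_1 L₀ e^(−k_1 t) = k_r D. Substituting D(t) from the Streeter–Phelps equation and solving for t gives
t_c = ln[(k_r/k_1)(1 − D₀(k_r−k_1)/(k_1 L₀))] / (k_r−k_1).
Here k_r−k_1 = 0.6391 d⁻¹ and 1 − D₀(k_r−k_1)/(k_1 L₀) = 1 − 0.834×0.6391/(0.0939×48.6) = 0.8832, so
t_c = ln(7.806 × 0.8832) / 0.6391 = 1.931 / 0.6391 = 3.021 d.
D_c = (k_1/k_r) L₀ e^(−k_1 t_c) = (0.0939/0.733) × 48.6 × e^(−0.0939×3.021) = 0.1281 × 48.6 × 0.7530 = 4.688 mg/L.
Minimum DO = C_s − D_c = 11.4 − 4.688 = 6.712 mg/L.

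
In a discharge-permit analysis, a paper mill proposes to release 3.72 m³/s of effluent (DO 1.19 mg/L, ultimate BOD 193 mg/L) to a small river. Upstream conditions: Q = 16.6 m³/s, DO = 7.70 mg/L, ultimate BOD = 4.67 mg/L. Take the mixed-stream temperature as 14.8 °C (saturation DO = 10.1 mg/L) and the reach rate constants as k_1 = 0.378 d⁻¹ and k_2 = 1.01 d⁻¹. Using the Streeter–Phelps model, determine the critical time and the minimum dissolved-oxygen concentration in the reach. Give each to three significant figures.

t_c ≈ 1.29 d; minimum DO ≈ 1.11 mg/L

Mixed DO = (16.6×7.70 + 3.72×1.19)/(16.6+3.72) = 132.2/20.32 = 6.508 mg/L.
Mixed L₀ = (16.6×4.67 + 3.72×193)/(20.32) = 795.5/20.32 = 39.15 mg/L.
Initial deficit D₀ = C_s − DO₀ = 10.1 − 6.508 = 3.592 mg/L.
t_c = (1/0.6320) ln[(1.01/0.378)(1 − 3.592×0.6320/(0.378×39.15))] = 1.582 × ln(2.262) = 1.292 d.
D_c = (0.378/1.01) × 39.15 × e^(−0.378×1.292) = 0.3743 × 39.15 × 0.6137 = 8.992 mg/L.
Minimum DO = 10.1 − 8.992 = 1.108 mg/L.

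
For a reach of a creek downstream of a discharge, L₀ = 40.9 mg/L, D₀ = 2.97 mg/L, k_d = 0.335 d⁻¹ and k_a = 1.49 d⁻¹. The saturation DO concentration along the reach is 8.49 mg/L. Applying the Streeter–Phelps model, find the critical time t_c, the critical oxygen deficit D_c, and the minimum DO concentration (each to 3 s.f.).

t_c ≈ 1.04 d; D_c ≈ 6.48 mg/L; min DO ≈ 2.01 mg/L

With k_a/k_d = 4.448 and 1 − D₀(k_a−k_d)/(k_d L₀) = 0.7496,
t_c = ln(4.448 × 0.7496) / (1.49 − 0.335) = ln(3.334) / 1.155 = 1.204/1.155 = 1.043 d.
L(t_c) = L₀ e^(−k_d t_c) = 40.9 × 0.7052 = 28.84 mg/L, and at the critical point k_a D_c = k_d L, so D_c = (0.335/1.49) × 28.84 = 6.485 mg/L.
Minimum DO = C_s − D_c = 8.49 − 6.485 = 2.005 mg/L.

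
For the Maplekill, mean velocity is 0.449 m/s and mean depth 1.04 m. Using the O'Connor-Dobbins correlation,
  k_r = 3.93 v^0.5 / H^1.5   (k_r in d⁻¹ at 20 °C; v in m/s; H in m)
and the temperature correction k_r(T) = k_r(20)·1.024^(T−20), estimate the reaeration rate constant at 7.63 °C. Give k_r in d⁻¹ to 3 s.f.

k_r(20) = 3.93 × 0.449^0.5 / 1.04^1.5 = 3.93 × 0.6701 / 1.061 = 2.483 d⁻¹.
k_r(7.63) = 2.483 × 1.024^(7.63−20) = 2.483 × 0.7457 = 1.852 d⁻¹.

k_r ≈ 1.85 d⁻¹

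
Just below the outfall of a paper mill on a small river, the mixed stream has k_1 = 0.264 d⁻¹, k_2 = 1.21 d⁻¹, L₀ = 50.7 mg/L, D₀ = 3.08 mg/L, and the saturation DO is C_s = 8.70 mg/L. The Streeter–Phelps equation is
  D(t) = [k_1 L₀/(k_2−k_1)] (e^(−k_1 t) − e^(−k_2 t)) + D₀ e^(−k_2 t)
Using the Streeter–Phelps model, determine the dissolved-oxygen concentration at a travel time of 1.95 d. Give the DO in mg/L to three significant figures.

k_1 L₀/(k_2−k_1) = 0.264×50.7/(1.21−0.264) = 13.38/0.9460 = 14.15 mg/L.
e^(−k_1 t) = e^(−0.264×1.950) = 0.5976; e^(−k_2 t) = e^(−1.21×1.950) = 0.09447.
D = 14.15 × (0.5976 − 0.09447) + 3.08 × 0.09447 = 7.119 + 0.2910 = 7.410 mg/L.
DO = C_s − D = 8.70 − 7.410 = 1.290 mg/L.

DO ≈ 1.29 mg/L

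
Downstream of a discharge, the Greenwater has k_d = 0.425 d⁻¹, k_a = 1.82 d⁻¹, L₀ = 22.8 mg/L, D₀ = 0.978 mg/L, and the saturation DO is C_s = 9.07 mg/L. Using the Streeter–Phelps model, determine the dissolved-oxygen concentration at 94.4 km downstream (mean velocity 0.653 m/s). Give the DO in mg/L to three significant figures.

Travel time t = x/v = 94.4 km / (0.653 m/s) = 94400 m / 0.653 m/s = 144600 s = 1.673 d.
k_d L₀/(k_a−k_d) = 0.425×22.8/(1.82−0.425) = 9.690/1.395 = 6.946 mg/L.
e^(−k_d t) = e^(−0.425×1.673) = 0.4911; e^(−k_a t) = e^(−1.82×1.673) = 0.04759.
D = 6.946 × (0.4911 − 0.04759) + 0.978 × 0.04759 = 3.081 + 0.04654 = 3.127 mg/L.
DO = C_s − D = 9.07 − 3.127 = 5.943 mg/L.

DO ≈ 5.94 mg/L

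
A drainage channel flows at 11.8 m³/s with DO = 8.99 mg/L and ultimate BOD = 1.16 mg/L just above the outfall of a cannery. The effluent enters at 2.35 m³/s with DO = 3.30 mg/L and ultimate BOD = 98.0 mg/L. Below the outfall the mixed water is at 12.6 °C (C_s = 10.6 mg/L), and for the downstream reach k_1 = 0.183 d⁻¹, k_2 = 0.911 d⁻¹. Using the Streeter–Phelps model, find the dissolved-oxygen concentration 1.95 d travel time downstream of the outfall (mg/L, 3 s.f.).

DO ≈ 7.87 mg/L

Mixed DO = (11.8×8.99 + 2.35×3.30)/(11.8+2.35) = 113.8/14.15 = 8.045 mg/L.
Mixed L₀ = (11.8×1.16 + 2.35×98.0)/(14.15) = 244.0/14.15 = 17.24 mg/L.
Initial deficit D₀ = C_s − DO₀ = 10.6 − 8.045 = 2.555 mg/L.
D(1.95) = [0.183×17.24/(0.911−0.183)](e^(−0.183×1.95) − e^(−0.911×1.95)) + 2.555 e^(−0.911×1.95)
= 4.334 × (0.6999 − 0.1692) + 2.555 × 0.1692 = 2.732 mg/L.
DO = 10.6 − 2.732 = 7.868 mg/L.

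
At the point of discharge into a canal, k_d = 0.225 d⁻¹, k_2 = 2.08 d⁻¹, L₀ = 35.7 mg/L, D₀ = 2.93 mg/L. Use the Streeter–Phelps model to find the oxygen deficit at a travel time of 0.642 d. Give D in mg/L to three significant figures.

k_d L₀/(k_2−k_d) = 0.225×35.7/(2.08−0.225) = 8.033/1.855 = 4.330 mg/L.
e^(−k_d t) = e^(−0.225×0.6420) = 0.8655; e^(−k_2 t) = e^(−2.08×0.6420) = 0.2631.
D = 4.330 × (0.8655 − 0.2631) + 2.93 × 0.2631 = 2.609 + 0.7708 = 3.379 mg/L.

D ≈ 3.38 mg/L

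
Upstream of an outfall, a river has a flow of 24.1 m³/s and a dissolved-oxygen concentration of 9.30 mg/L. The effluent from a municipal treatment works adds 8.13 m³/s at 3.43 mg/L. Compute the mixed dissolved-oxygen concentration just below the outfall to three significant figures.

7.82 mg/L

Flow-weighted mixing: C = (Q_r C_r + Q_w C_w)/(Q_r + Q_w)
= (24.1×9.30 + 8.13×3.43)/(24.1 + 8.13) = 252.0/32.23 = 7.819 mg/L.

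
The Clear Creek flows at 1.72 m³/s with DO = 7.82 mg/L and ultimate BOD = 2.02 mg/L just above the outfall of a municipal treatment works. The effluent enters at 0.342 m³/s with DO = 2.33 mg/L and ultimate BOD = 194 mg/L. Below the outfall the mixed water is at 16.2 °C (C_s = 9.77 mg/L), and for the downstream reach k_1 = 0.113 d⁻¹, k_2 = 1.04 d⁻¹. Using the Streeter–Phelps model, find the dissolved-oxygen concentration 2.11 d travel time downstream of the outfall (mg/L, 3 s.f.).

Mixed DO = (1.72×7.82 + 0.342×2.33)/(1.72+0.342) = 14.25/2.062 = 6.909 mg/L.
Mixed L₀ = (1.72×2.02 + 0.342×194)/(2.062) = 69.82/2.062 = 33.86 mg/L.
Initial deficit D₀ = C_s − DO₀ = 9.77 − 6.909 = 2.861 mg/L.
D(2.11) = [0.113×33.86/(1.04−0.113)](e^(−0.113×2.11) − e^(−1.04×2.11)) + 2.861 e^(−1.04×2.11)
= 4.128 × (0.7879 − 0.1114) + 2.861 × 0.1114 = 3.111 mg/L.
DO = 9.77 − 3.111 = 6.659 mg/L.

DO ≈ 6.66 mg/L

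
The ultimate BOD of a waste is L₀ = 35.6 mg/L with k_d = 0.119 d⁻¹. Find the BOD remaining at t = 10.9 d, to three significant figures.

L ≈ 9.73 mg/L

L_t = L₀ e^(−k_d t) = 35.6 × e^(−0.119×10.9) = 35.6 × 0.2733 = 9.730 mg/L.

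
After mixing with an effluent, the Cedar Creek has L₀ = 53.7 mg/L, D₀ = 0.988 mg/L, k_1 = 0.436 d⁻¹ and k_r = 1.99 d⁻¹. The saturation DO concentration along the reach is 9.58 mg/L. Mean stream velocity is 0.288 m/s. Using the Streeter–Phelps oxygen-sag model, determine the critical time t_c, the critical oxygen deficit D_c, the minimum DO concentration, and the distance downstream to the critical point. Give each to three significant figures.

t_c ≈ 0.933 d; D_c ≈ 7.83 mg/L; min DO ≈ 1.75 mg/L; x_c ≈ 23.2 km

With k_r/k_1 = 4.564 and 1 − D₀(k_r−k_1)/(k_1 L₀) = 0.9344,
t_c = ln(4.564 × 0.9344) / (1.99 − 0.436) = ln(4.265) / 1.554 = 1.450/1.554 = 0.9333 d.
D_c = (k_1/k_r) L₀ e^(−k_1 t_c) = (0.436/1.99) × 53.7 × e^(−0.436×0.9333) = 0.2191 × 53.7 × 0.6657 = 7.832 mg/L.
Minimum DO = C_s − D_c = 9.58 − 7.832 = 1.748 mg/L.
x_c = v t_c = 0.288 m/s × 0.9333 d × 86400 s/d = 23220 m ≈ 23.2 km.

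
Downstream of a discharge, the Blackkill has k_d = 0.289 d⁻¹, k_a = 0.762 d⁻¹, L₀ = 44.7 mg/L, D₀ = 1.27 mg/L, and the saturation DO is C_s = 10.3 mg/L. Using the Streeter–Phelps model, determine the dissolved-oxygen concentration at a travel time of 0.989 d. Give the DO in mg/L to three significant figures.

DO ≈ 2.03 mg/L

k_d L₀/(k_a−k_d) = 0.289×44.7/(0.762−0.289) = 12.92/0.4730 = 27.31 mg/L.
e^(−k_d t) = e^(−0.289×0.9890) = 0.7514; e^(−k_a t) = e^(−0.762×0.9890) = 0.4707.
D = 27.31 × (0.7514 − 0.4707) + 1.27 × 0.4707 = 7.667 + 0.5977 = 8.265 mg/L.
DO = C_s − D = 10.3 − 8.265 = 2.035 mg/L.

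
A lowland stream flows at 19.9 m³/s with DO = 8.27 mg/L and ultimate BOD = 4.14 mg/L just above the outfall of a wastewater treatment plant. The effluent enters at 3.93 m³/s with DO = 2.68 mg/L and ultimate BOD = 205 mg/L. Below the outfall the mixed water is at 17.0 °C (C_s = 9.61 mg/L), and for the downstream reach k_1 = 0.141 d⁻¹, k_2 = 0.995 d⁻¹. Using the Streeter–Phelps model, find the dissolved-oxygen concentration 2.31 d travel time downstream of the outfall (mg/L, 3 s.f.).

DO ≈ 5.56 mg/L

Mixed DO = (19.9×8.27 + 3.93×2.68)/(19.9+3.93) = 175.1/23.83 = 7.348 mg/L.
Mixed L₀ = (19.9×4.14 + 3.93×205)/(23.83) = 888.0/23.83 = 37.27 mg/L.
Initial deficit D₀ = C_s − DO₀ = 9.61 − 7.348 = 2.262 mg/L.
D(2.31) = [0.141×37.27/(0.995−0.141)](e^(−0.141×2.31) − e^(−0.995×2.31)) + 2.262 e^(−0.995×2.31)
= 6.153 × (0.7220 − 0.1004) + 2.262 × 0.1004 = 4.052 mg/L.
DO = 9.61 − 4.052 = 5.558 mg/L.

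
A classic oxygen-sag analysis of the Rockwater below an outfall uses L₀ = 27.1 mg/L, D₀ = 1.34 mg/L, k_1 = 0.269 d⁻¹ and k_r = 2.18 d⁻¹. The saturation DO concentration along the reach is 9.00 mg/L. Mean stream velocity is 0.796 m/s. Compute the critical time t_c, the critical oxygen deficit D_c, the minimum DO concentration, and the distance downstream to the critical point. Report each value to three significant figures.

t_c ≈ 0.868 d; D_c ≈ 2.65 mg/L; min DO ≈ 6.35 mg/L; x_c ≈ 59.7 km

At the critical point dD/dt = 0, so k_1 L₀ e^(−k_1 t) = k_r D. Substituting D(t) from the Streeter–Phelps equation and solving for t gives
t_c = ln[(k_r/k_1)(1 − D₀(k_r−k_1)/(k_1 L₀))] / (k_r−k_1).
Here k_r−k_1 = 1.911 d⁻¹ and 1 − D₀(k_r−k_1)/(k_1 L₀) = 1 − 1.34×1.911/(0.269×27.1) = 0.6487, so
t_c = ln(8.104 × 0.6487) / 1.911 = 1.660 / 1.911 = 0.8685 d.
L(t_c) = L₀ e^(−k_1 t_c) = 27.1 × 0.7917 = 21.45 mg/L, and at the critical point k_r D_c = k_1 L, so D_c = (0.269/2.18) × 21.45 = 2.647 mg/L.
Minimum DO = C_s − D_c = 9.00 − 2.647 = 6.353 mg/L.
x_c = v t_c = 0.796 m/s × 0.8685 d × 86400 s/d = 59730 m ≈ 59.7 km.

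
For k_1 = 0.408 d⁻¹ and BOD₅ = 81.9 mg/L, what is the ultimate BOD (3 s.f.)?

BOD₅ = L₀(1 − e^(−5k_1)) ⇒ L₀ = BOD₅ / (1 − e^(−5×0.408))
= 81.9 / (1 − 0.1300) = 81.9 / 0.8700 = 94.14 mg/L.

L₀ ≈ 94.1 mg/L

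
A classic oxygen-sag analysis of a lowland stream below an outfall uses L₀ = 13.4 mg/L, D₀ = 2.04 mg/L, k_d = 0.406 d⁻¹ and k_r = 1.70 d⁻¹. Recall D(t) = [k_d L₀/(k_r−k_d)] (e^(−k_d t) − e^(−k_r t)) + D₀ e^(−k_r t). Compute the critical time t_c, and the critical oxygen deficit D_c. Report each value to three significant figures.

t_c ≈ 0.594 d; D_c ≈ 2.51 mg/L

At the critical point dD/dt = 0, so k_d L₀ e^(−k_d t) = k_r D. Substituting D(t) from the Streeter–Phelps equation and solving for t gives
t_c = ln[(k_r/k_d)(1 − D₀(k_r−k_d)/(k_d L₀))] / (k_r−k_d).
Here k_r−k_d = 1.294 d⁻¹ and 1 − D₀(k_r−k_d)/(k_d L₀) = 1 − 2.04×1.294/(0.406×13.4) = 0.5148, so
t_c = ln(4.187 × 0.5148) / 1.294 = 0.7680 / 1.294 = 0.5935 d.
L(t_c) = L₀ e^(−k_d t_c) = 13.4 × 0.7859 = 10.53 mg/L, and at the critical point k_r D_c = k_d L, so D_c = (0.406/1.70) × 10.53 = 2.515 mg/L.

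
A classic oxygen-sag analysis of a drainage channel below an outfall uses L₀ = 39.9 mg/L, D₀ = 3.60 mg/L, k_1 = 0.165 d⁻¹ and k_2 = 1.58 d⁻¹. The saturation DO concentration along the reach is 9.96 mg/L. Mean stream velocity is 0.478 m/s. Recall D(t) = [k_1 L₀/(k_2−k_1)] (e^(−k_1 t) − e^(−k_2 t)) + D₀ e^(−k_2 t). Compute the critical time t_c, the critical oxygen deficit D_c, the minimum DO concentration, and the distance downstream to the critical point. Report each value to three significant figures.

t_c = [1/(k_2−k_1)] ln[(k_2/k_1)(1 − D₀(k_2−k_1)/(k_1 L₀))]
= [1/(1.58−0.165)] ln[(1.58/0.165)(1 − 3.60×1.415/(0.165×39.9))]
= (1/1.415) ln[9.576 × 0.2262] = 0.7067 × ln(2.166) = 0.7067 × 0.7731 = 0.5464 d.
D_c = (k_1/k_2) L₀ e^(−k_1 t_c) = (0.165/1.58) × 39.9 × e^(−0.165×0.5464) = 0.1044 × 39.9 × 0.9138 = 3.808 mg/L.
Minimum DO = C_s − D_c = 9.96 − 3.808 = 6.152 mg/L.
x_c = v t_c = 0.478 m/s × 0.5464 d × 86400 s/d = 22560 m ≈ 22.6 km.

t_c ≈ 0.546 d; D_c ≈ 3.81 mg/L; min DO ≈ 6.15 mg/L; x_c ≈ 22.6 km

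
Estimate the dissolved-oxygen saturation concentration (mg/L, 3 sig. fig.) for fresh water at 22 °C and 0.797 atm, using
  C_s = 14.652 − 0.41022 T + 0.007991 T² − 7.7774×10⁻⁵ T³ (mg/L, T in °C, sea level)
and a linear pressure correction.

At sea level: C_s = 14.652 − 0.41022×22 + 0.007991×22² − 7.7774×10⁻⁵×22³ = 8.667 mg/L.
Pressure correction: C_s' = 8.667 × 0.797 = 6.907 mg/L.

C_s ≈ 6.91 mg/L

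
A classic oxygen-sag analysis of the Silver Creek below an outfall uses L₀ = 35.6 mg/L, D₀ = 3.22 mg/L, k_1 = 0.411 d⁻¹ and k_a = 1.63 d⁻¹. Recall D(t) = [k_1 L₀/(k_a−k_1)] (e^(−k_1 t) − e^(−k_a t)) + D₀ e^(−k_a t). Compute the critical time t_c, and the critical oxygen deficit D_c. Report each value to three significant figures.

t_c ≈ 0.874 d; D_c ≈ 6.27 mg/L

At the critical point dD/dt = 0, so k_1 L₀ e^(−k_1 t) = k_a D. Substituting D(t) from the Streeter–Phelps equation and solving for t gives
t_c = ln[(k_a/k_1)(1 − D₀(k_a−k_1)/(k_1 L₀))] / (k_a−k_1).
Here k_a−k_1 = 1.219 d⁻¹ and 1 − D₀(k_a−k_1)/(k_1 L₀) = 1 − 3.22×1.219/(0.411×35.6) = 0.7317, so
t_c = ln(3.966 × 0.7317) / 1.219 = 1.065 / 1.219 = 0.8740 d.
L(t_c) = L₀ e^(−k_1 t_c) = 35.6 × 0.6982 = 24.86 mg/L, and at the critical point k_a D_c = k_1 L, so D_c = (0.411/1.63) × 24.86 = 6.268 mg/L.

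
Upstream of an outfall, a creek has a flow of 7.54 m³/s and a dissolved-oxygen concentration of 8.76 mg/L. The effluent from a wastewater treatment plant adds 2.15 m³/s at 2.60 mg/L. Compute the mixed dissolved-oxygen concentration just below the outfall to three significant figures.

7.39 mg/L

Flow-weighted mixing: C = (Q_r C_r + Q_w C_w)/(Q_r + Q_w)
= (7.54×8.76 + 2.15×2.60)/(7.54 + 2.15) = 71.64/9.690 = 7.393 mg/L.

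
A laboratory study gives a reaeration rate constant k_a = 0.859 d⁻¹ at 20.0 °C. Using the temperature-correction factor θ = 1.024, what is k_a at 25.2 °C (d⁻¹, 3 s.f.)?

k_a(T₂) = k_a(T₁) · θ^(T₂−T₁) = 0.859 × 1.024^(25.2−20.0)
= 0.859 × 1.024^5.20 = 0.859 × 1.131 = 0.9717 d⁻¹.

k_a ≈ 0.972 d⁻¹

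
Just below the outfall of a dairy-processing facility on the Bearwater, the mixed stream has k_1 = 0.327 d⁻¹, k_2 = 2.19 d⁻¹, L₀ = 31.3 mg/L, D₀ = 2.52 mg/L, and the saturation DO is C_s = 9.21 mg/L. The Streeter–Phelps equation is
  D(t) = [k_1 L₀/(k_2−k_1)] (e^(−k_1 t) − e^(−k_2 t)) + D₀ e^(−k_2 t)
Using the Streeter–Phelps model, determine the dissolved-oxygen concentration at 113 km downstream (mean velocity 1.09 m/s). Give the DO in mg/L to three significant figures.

DO ≈ 5.71 mg/L

Travel time t = x/v = 113 km / (1.09 m/s) = 113000 m / 1.09 m/s = 103700 s = 1.200 d.
k_1 L₀/(k_2−k_1) = 0.327×31.3/(2.19−0.327) = 10.24/1.863 = 5.494 mg/L.
e^(−k_1 t) = e^(−0.327×1.200) = 0.6755; e^(−k_2 t) = e^(−2.19×1.200) = 0.07224.
D = 5.494 × (0.6755 − 0.07224) + 2.52 × 0.07224 = 3.314 + 0.1820 = 3.496 mg/L.
DO = C_s − D = 9.21 − 3.496 = 5.714 mg/L.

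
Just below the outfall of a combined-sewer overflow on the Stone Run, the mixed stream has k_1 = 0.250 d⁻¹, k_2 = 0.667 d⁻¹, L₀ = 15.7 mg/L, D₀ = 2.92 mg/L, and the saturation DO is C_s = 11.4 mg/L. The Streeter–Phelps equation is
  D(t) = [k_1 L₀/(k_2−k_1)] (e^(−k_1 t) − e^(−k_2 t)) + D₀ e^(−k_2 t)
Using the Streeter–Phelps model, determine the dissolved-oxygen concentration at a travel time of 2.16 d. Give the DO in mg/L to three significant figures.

k_1 L₀/(k_2−k_1) = 0.250×15.7/(0.667−0.250) = 3.925/0.4170 = 9.412 mg/L.
e^(−k_1 t) = e^(−0.250×2.160) = 0.5827; e^(−k_2 t) = e^(−0.667×2.160) = 0.2368.
D = 9.412 × (0.5827 − 0.2368) + 2.92 × 0.2368 = 3.257 + 0.6913 = 3.948 mg/L.
DO = C_s − D = 11.4 − 3.948 = 7.452 mg/L.

DO ≈ 7.45 mg/L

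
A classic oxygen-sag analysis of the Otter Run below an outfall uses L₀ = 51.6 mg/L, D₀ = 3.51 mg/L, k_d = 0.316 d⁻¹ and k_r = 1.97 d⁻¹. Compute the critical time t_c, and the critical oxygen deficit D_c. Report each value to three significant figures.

t_c ≈ 0.840 d; D_c ≈ 6.35 mg/L

t_c = [1/(k_r−k_d)] ln[(k_r/k_d)(1 − D₀(k_r−k_d)/(k_d L₀))]
= [1/(1.97−0.316)] ln[(1.97/0.316)(1 − 3.51×1.654/(0.316×51.6))]
= (1/1.654) ln[6.234 × 0.6440] = 0.6046 × ln(4.015) = 0.6046 × 1.390 = 0.8403 d.
D_c = (k_d/k_r) L₀ e^(−k_d t_c) = (0.316/1.97) × 51.6 × e^(−0.316×0.8403) = 0.1604 × 51.6 × 0.7668 = 6.347 mg/L.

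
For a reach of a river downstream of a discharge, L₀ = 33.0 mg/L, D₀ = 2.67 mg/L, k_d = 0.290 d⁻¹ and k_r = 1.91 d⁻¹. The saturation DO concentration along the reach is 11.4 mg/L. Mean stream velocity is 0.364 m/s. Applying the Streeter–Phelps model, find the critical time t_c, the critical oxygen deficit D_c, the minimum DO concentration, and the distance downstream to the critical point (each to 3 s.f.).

t_c = [1/(k_r−k_d)] ln[(k_r/k_d)(1 − D₀(k_r−k_d)/(k_d L₀))]
= [1/(1.91−0.290)] ln[(1.91/0.290)(1 − 2.67×1.620/(0.290×33.0))]
= (1/1.620) ln[6.586 × 0.5480] = 0.6173 × ln(3.609) = 0.6173 × 1.284 = 0.7923 d.
D_c = (k_d/k_r) L₀ e^(−k_d t_c) = (0.290/1.91) × 33.0 × e^(−0.290×0.7923) = 0.1518 × 33.0 × 0.7947 = 3.982 mg/L.
Minimum DO = C_s − D_c = 11.4 − 3.982 = 7.418 mg/L.
x_c = v t_c = 0.364 m/s × 0.7923 d × 86400 s/d = 24920 m ≈ 24.9 km.

t_c ≈ 0.792 d; D_c ≈ 3.98 mg/L; min DO ≈ 7.42 mg/L; x_c ≈ 24.9 km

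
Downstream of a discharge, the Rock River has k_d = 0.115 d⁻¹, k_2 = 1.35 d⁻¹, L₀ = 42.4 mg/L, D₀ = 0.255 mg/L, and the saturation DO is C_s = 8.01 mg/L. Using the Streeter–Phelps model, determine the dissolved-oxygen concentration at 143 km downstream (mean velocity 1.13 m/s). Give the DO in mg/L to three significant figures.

DO ≈ 5.19 mg/L

Travel time t = x/v = 143 km / (1.13 m/s) = 143000 m / 1.13 m/s = 126500 s = 1.465 d.
k_d L₀/(k_2−k_d) = 0.115×42.4/(1.35−0.115) = 4.876/1.235 = 3.948 mg/L.
e^(−k_d t) = e^(−0.115×1.465) = 0.8450; e^(−k_2 t) = e^(−1.35×1.465) = 0.1384.
D = 3.948 × (0.8450 − 0.1384) + 0.255 × 0.1384 = 2.790 + 0.03530 = 2.825 mg/L.
DO = C_s − D = 8.01 − 2.825 = 5.185 mg/L.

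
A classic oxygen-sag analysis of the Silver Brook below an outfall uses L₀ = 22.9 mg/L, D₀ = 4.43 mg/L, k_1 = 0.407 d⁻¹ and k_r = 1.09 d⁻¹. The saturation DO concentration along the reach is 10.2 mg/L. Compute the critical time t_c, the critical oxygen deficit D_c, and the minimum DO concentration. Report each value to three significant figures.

t_c = [1/(k_r−k_1)] ln[(k_r/k_1)(1 − D₀(k_r−k_1)/(k_1 L₀))]
= [1/(1.09−0.407)] ln[(1.09/0.407)(1 − 4.43×0.6830/(0.407×22.9))]
= (1/0.6830) ln[2.678 × 0.6754] = 1.464 × ln(1.809) = 1.464 × 0.5926 = 0.8677 d.
D_c = (k_1/k_r) L₀ e^(−k_1 t_c) = (0.407/1.09) × 22.9 × e^(−0.407×0.8677) = 0.3734 × 22.9 × 0.7025 = 6.007 mg/L.
Minimum DO = C_s − D_c = 10.2 − 6.007 = 4.193 mg/L.

t_c ≈ 0.868 d; D_c ≈ 6.01 mg/L; min DO ≈ 4.19 mg/L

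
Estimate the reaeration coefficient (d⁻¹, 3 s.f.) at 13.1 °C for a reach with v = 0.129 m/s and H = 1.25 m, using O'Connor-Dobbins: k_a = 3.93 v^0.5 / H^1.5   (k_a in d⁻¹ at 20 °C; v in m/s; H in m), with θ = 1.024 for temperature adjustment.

k_a(20) = 3.93 × 0.129^0.5 / 1.25^1.5 = 3.93 × 0.3592 / 1.398 = 1.010 d⁻¹.
k_a(13.1) = 1.010 × 1.024^(13.1−20) = 1.010 × 0.8490 = 0.8575 d⁻¹.

k_a ≈ 0.858 d⁻¹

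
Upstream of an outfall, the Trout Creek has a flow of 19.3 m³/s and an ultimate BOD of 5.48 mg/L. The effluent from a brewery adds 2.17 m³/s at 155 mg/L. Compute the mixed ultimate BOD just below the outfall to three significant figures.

Flow-weighted mixing: C = (Q_r C_r + Q_w C_w)/(Q_r + Q_w)
= (19.3×5.48 + 2.17×155)/(19.3 + 2.17) = 442.1/21.47 = 20.59 mg/L.

20.6 mg/L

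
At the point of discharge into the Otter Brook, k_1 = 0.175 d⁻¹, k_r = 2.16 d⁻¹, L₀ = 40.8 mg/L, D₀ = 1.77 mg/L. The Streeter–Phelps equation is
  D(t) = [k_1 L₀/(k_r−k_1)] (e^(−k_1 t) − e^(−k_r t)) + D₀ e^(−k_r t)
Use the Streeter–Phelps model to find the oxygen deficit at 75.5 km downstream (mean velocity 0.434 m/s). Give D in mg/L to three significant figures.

Travel time t = x/v = 75.5 km / (0.434 m/s) = 75500 m / 0.434 m/s = 174000 s = 2.013 d.
k_1 L₀/(k_r−k_1) = 0.175×40.8/(2.16−0.175) = 7.140/1.985 = 3.597 mg/L.
e^(−k_1 t) = e^(−0.175×2.013) = 0.7030; e^(−k_r t) = e^(−2.16×2.013) = 0.01292.
D = 3.597 × (0.7030 − 0.01292) + 1.77 × 0.01292 = 2.482 + 0.02287 = 2.505 mg/L.

D ≈ 2.51 mg/L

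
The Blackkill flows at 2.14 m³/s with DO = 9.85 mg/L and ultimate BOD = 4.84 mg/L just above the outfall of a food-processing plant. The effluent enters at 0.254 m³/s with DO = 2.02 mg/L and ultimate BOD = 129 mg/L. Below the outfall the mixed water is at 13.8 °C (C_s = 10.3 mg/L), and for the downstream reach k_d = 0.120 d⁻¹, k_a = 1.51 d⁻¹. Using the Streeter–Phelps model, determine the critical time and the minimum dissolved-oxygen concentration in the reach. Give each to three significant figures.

t_c ≈ 0.574 d; minimum DO ≈ 8.96 mg/L

Mixed DO = (2.14×9.85 + 0.254×2.02)/(2.14+0.254) = 21.59/2.394 = 9.019 mg/L.
Mixed L₀ = (2.14×4.84 + 0.254×129)/(2.394) = 43.12/2.394 = 18.01 mg/L.
Initial deficit D₀ = C_s − DO₀ = 10.3 − 9.019 = 1.281 mg/L.
t_c = (1/1.390) ln[(1.51/0.120)(1 − 1.281×1.390/(0.120×18.01))] = 0.7194 × ln(2.220) = 0.5737 d.
D_c = (0.120/1.51) × 18.01 × e^(−0.120×0.5737) = 0.07947 × 18.01 × 0.9335 = 1.336 mg/L.
Minimum DO = 10.3 − 1.336 = 8.964 mg/L.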